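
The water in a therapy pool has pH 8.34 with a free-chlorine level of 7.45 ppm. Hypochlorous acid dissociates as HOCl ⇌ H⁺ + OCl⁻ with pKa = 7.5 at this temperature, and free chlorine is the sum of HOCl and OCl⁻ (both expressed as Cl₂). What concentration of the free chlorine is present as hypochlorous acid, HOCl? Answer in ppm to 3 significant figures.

[OCl⁻]/[HOCl] = 10^(pH − pKa) = 10^(8.34 − 7.5) = 10^0.84 = 6.918.
Fraction as HOCl = 1 / (1 + 6.918) = 0.1263.
HOCl = 0.1263 × 7.45 ppm = 0.9409 ppm.

0.941 ppm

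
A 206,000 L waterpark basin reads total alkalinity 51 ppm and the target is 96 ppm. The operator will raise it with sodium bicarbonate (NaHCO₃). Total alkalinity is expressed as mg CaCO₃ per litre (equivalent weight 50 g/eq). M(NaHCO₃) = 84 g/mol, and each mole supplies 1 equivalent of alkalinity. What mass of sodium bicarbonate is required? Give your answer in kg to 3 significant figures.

Alkalinity to add: (96 − 51) = 45 mg/L as CaCO₃ × 206,000 L = 9270 g as CaCO₃.
Equivalents: 9270 g ÷ 50 g/eq = 185.4 eq.
NaHCO₃ supplies 1 eq per mole → 185.4 mol.
Mass: 185.4 mol × 84 g/mol = 15,570 g.

15.6 kg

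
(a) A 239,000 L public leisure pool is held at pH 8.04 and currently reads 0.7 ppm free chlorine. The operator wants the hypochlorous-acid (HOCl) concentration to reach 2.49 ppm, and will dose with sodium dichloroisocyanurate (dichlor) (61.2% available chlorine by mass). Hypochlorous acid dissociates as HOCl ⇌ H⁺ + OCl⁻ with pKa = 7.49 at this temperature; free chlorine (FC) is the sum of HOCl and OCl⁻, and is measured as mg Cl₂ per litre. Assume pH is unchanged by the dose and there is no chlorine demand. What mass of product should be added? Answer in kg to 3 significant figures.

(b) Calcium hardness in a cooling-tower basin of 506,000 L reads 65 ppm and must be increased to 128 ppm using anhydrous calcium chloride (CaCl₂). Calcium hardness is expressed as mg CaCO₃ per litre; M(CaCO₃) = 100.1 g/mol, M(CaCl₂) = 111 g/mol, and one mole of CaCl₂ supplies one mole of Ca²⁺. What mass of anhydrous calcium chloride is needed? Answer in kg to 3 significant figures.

(a) 4.15 kg; (b) 35.3 kg

(a) [OCl⁻]/[HOCl] = 10^(pH − pKa) = 10^(8.04 − 7.49) = 3.548; fraction as HOCl = 1/(1 + 3.548) = 0.2199.
(a) Free chlorine required for 2.49 ppm HOCl: 2.49 / 0.2199 = 11.32 ppm.
(a) FC to add: 11.32 − 0.7 = 10.62 mg/L as Cl₂.
(a) Cl₂ equivalent: 10.62 mg/L × 239,000 L = 2539 g.
(a) Product at 61.2% available Cl: 2539 / 0.612 = 4149 g.

(b) Hardness to add: (128 − 65) = 63 mg/L as CaCO₃ × 506,000 L = 31,880 g as CaCO₃.
(b) Moles of Ca²⁺ (1 mol Ca²⁺ ≡ 1 mol CaCO₃): 31,880 / 100.1 g/mol = 318.5 mol.
(b) Mass of CaCl₂: 318.5 × 111 = 35,350 g.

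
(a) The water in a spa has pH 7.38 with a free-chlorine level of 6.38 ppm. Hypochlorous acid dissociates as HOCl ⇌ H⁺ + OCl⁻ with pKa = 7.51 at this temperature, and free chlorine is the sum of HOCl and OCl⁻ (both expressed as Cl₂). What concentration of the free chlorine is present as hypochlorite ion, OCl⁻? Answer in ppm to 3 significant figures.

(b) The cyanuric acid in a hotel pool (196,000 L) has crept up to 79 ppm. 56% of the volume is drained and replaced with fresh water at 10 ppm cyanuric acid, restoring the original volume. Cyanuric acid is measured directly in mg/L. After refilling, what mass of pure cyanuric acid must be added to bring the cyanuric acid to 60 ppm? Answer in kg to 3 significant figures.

(a) [OCl⁻]/[HOCl] = 10^(pH − pKa) = 10^(7.38 − 7.51) = 10^-0.13 = 0.7413.
(a) Fraction as HOCl = 1 / (1 + 0.7413) = 0.5743.
(a) OCl⁻ = (1 − 0.5743) × 6.38 ppm = 2.716 ppm.

(b) After draining 56% and refilling: 79 × 0.44 + 10 × 0.56 = 40.36 ppm.
(b) Deficit to target: 60 − 40.36 = 19.64 mg/L.
(b) Mass: 19.64 mg/L × 196,000 L = 3849 g cyanuric acid.

(a) 2.72 ppm; (b) 3.85 kg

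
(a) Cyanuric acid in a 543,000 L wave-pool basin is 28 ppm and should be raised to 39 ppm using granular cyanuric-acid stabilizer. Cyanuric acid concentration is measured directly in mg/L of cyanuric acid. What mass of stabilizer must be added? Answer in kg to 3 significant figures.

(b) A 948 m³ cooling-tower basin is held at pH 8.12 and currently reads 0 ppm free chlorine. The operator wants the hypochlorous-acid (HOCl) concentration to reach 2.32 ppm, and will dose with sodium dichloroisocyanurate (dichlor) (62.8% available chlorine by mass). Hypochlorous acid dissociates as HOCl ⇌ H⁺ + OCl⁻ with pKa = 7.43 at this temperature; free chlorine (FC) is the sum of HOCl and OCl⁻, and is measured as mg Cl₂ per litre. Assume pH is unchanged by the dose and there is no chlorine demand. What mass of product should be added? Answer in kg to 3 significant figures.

(a) CYA to add: (39 − 28) = 11 mg/L × 543,000 L = 5973 g cyanuric acid.

(b) Volume: 948 m³ = 948,000 L.
(b) [OCl⁻]/[HOCl] = 10^(pH − pKa) = 10^(8.12 − 7.43) = 4.898; fraction as HOCl = 1/(1 + 4.898) = 0.1696.
(b) Free chlorine required for 2.32 ppm HOCl: 2.32 / 0.1696 = 13.68 ppm.
(b) FC to add: 13.68 − 0 = 13.68 mg/L as Cl₂.
(b) Cl₂ equivalent: 13.68 mg/L × 948,000 L = 12,970 g.
(b) Product at 62.8% available Cl: 12,970 / 0.628 = 20,660 g.

(a) 5.97 kg; (b) 20.7 kg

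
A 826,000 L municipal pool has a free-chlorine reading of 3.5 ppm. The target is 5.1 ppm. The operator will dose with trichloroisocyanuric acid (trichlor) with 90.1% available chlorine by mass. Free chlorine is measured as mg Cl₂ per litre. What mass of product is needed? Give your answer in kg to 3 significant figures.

1.47 kg

Chlorine deficit: 5.1 − 3.5 = 1.6 ppm = 1.6 mg/L as Cl₂.
Cl₂ equivalent needed: 1.6 mg/L × 826,000 L = 1,322,000 mg = 1322 g.
Product at 90.1% available chlorine: 1322 / 0.901 = 1467 g.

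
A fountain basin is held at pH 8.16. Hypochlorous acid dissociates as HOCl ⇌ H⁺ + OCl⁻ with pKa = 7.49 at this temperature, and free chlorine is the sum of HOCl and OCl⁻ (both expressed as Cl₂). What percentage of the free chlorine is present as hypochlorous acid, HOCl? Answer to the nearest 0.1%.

17.6%

[OCl⁻]/[HOCl] = 10^(pH − pKa) = 10^(8.16 − 7.49) = 10^0.67 = 4.677.
Fraction as HOCl = 1 / (1 + 4.677) = 0.1761.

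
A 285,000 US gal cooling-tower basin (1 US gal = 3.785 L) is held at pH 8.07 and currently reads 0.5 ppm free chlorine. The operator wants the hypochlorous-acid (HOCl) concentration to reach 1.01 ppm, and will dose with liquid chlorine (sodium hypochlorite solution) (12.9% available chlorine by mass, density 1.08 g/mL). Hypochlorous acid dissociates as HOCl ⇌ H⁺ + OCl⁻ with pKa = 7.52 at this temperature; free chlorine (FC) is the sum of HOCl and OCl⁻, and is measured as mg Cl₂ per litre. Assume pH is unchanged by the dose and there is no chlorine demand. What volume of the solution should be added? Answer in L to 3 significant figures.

31.7 L

Volume: 285,000 US gal × 3.785 L/gal = 1,078,725 L.
[OCl⁻]/[HOCl] = 10^(pH − pKa) = 10^(8.07 − 7.52) = 3.548; fraction as HOCl = 1/(1 + 3.548) = 0.2199.
Free chlorine required for 1.01 ppm HOCl: 1.01 / 0.2199 = 4.594 ppm.
FC to add: 4.594 − 0.5 = 4.094 mg/L as Cl₂.
Cl₂ equivalent: 4.094 mg/L × 1,078,725 L = 4416 g.
Product at 12.9% available Cl: 4416 / 0.129 = 34,230 g.
Volume: 34,230 g ÷ 1.08 g/mL = 31,700 mL.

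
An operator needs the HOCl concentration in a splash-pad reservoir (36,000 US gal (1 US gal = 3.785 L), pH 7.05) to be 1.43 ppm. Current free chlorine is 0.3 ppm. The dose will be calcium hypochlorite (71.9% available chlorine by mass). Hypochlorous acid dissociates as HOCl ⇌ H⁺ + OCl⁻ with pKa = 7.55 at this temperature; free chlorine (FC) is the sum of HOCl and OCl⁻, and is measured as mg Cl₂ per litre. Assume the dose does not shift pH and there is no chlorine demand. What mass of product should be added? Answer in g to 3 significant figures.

Volume: 36,000 US gal × 3.785 L/gal = 136,260 L.
[OCl⁻]/[HOCl] = 10^(pH − pKa) = 10^(7.05 − 7.55) = 0.3162; fraction as HOCl = 1/(1 + 0.3162) = 0.7597.
Free chlorine required for 1.43 ppm HOCl: 1.43 / 0.7597 = 1.882 ppm.
FC to add: 1.882 − 0.3 = 1.582 mg/L as Cl₂.
Cl₂ equivalent: 1.582 mg/L × 136,260 L = 215.6 g.
Product at 71.9% available Cl: 215.6 / 0.719 = 299.8 g.

300 g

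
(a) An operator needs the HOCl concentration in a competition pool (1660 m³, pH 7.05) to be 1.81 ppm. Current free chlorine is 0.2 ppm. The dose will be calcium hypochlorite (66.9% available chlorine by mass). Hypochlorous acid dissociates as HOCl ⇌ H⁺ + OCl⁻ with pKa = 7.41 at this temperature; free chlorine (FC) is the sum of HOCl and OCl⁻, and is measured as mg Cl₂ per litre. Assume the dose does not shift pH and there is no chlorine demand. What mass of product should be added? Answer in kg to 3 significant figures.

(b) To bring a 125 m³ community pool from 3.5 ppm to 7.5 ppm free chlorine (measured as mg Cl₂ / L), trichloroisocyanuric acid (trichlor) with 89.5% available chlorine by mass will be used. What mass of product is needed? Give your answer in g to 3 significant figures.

(a) Volume: 1660 m³ = 1,660,000 L.
(a) [OCl⁻]/[HOCl] = 10^(pH − pKa) = 10^(7.05 − 7.41) = 0.4365; fraction as HOCl = 1/(1 + 0.4365) = 0.6961.
(a) Free chlorine required for 1.81 ppm HOCl: 1.81 / 0.6961 = 2.6 ppm.
(a) FC to add: 2.6 − 0.2 = 2.4 mg/L as Cl₂.
(a) Cl₂ equivalent: 2.4 mg/L × 1,660,000 L = 3984 g.
(a) Product at 66.9% available Cl: 3984 / 0.669 = 5955 g.

(b) Volume: 125 m³ = 125,000 L.
(b) Chlorine deficit: 7.5 − 3.5 = 4 ppm = 4 mg/L as Cl₂.
(b) Cl₂ equivalent needed: 4 mg/L × 125,000 L = 500,000 mg = 500 g.
(b) Product at 89.5% available chlorine: 500 / 0.895 = 558.7 g.

(a) 5.96 kg; (b) 559 g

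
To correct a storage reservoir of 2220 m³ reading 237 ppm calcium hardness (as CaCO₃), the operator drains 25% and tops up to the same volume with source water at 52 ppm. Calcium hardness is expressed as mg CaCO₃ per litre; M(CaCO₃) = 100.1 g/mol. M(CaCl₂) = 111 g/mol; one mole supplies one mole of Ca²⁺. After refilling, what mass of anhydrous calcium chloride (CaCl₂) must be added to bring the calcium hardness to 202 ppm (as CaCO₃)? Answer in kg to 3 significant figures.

Volume: 2220 m³ = 2,220,000 L.
After draining 25% and refilling: 237 × 0.75 + 52 × 0.25 = 190.75 ppm.
Deficit to target: 202 − 190.75 = 11.25 mg/L.
As CaCO₃: 11.25 mg/L × 2,220,000 L = 24,980 g; ÷ 100.1 = 249.5 mol Ca²⁺.
Mass: 249.5 × 111 = 27,690 g.

27.7 kg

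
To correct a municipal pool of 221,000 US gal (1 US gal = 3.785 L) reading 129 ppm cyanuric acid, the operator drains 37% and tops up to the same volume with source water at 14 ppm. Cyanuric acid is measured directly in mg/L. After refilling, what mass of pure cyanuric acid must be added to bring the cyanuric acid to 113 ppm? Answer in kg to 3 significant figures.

22.2 kg

Volume: 221,000 US gal × 3.785 L/gal = 836,485 L.
After draining 37% and refilling: 129 × 0.63 + 14 × 0.37 = 86.45 ppm.
Deficit to target: 113 − 86.45 = 26.55 mg/L.
Mass: 26.55 mg/L × 836,485 L = 22,210 g cyanuric acid.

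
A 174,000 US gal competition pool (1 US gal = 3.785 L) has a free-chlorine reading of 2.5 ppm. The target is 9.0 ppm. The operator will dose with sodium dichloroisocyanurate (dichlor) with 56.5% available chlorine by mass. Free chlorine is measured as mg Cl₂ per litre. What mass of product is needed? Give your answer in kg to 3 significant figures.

7.58 kg

Volume: 174,000 US gal × 3.785 L/gal = 658,590 L.
Chlorine deficit: 9.0 − 2.5 = 6.5 ppm = 6.5 mg/L as Cl₂.
Cl₂ equivalent needed: 6.5 mg/L × 658,590 L = 4,281,000 mg = 4281 g.
Product at 56.5% available chlorine: 4281 / 0.565 = 7577 g.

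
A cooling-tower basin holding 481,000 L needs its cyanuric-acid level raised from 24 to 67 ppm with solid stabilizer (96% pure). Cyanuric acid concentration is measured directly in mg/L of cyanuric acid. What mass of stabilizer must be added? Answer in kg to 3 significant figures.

CYA to add: (67 − 24) = 43 mg/L × 481,000 L = 20,680 g cyanuric acid.
At 96% purity: 20,680 / 0.96 = 21,540 g product.

21.5 kg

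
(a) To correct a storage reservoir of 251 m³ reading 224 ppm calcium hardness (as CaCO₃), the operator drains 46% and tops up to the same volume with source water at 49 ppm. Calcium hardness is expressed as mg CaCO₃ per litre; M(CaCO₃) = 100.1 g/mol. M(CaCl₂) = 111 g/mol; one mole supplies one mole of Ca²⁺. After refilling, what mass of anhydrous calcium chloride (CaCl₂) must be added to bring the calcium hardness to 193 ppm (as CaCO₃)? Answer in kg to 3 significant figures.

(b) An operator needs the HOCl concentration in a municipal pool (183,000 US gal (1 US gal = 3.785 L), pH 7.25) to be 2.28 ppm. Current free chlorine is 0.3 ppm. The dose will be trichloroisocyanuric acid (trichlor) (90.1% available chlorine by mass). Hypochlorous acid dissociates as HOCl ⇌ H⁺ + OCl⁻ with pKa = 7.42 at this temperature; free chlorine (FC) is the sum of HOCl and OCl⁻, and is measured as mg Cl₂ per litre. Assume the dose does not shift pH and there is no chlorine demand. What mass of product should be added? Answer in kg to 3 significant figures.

(a) 13.8 kg; (b) 2.71 kg

(a) Volume: 251 m³ = 251,000 L.
(a) After draining 46% and refilling: 224 × 0.54 + 49 × 0.46 = 143.5 ppm.
(a) Deficit to target: 193 − 143.5 = 49.5 mg/L.
(a) As CaCO₃: 49.5 mg/L × 251,000 L = 12,420 g; ÷ 100.1 = 124.1 mol Ca²⁺.
(a) Mass: 124.1 × 111 = 13,780 g.

(b) Volume: 183,000 US gal × 3.785 L/gal = 692,655 L.
(b) [OCl⁻]/[HOCl] = 10^(pH − pKa) = 10^(7.25 − 7.42) = 0.6761; fraction as HOCl = 1/(1 + 0.6761) = 0.5966.
(b) Free chlorine required for 2.28 ppm HOCl: 2.28 / 0.5966 = 3.821 ppm.
(b) FC to add: 3.821 − 0.3 = 3.521 mg/L as Cl₂.
(b) Cl₂ equivalent: 3.521 mg/L × 692,655 L = 2439 g.
(b) Product at 90.1% available Cl: 2439 / 0.901 = 2707 g.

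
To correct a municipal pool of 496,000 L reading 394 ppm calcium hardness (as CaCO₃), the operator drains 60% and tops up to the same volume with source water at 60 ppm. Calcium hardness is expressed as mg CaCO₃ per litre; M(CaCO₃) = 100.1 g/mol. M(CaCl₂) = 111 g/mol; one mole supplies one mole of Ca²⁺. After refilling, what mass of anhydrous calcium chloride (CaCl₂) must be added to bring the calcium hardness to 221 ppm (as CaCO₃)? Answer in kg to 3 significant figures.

After draining 60% and refilling: 394 × 0.40 + 60 × 0.60 = 193.6 ppm.
Deficit to target: 221 − 193.6 = 27.4 mg/L.
As CaCO₃: 27.4 mg/L × 496,000 L = 13,590 g; ÷ 100.1 = 135.8 mol Ca²⁺.
Mass: 135.8 × 111 = 15,070 g.

15.1 kg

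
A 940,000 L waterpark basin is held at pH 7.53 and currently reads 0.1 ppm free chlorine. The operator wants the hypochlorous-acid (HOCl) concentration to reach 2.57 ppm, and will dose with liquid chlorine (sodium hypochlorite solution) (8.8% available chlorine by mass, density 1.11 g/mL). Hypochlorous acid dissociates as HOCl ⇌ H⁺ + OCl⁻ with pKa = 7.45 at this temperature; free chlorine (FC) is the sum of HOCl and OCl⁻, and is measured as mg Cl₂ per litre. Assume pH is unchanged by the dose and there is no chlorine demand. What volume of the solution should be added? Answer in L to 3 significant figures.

53.5 L

[OCl⁻]/[HOCl] = 10^(pH − pKa) = 10^(7.53 − 7.45) = 1.202; fraction as HOCl = 1/(1 + 1.202) = 0.4541.
Free chlorine required for 2.57 ppm HOCl: 2.57 / 0.4541 = 5.66 ppm.
FC to add: 5.66 − 0.1 = 5.56 mg/L as Cl₂.
Cl₂ equivalent: 5.56 mg/L × 940,000 L = 5226 g.
Product at 8.8% available Cl: 5226 / 0.088 = 59,390 g.
Volume: 59,390 g ÷ 1.11 g/mL = 53,500 mL.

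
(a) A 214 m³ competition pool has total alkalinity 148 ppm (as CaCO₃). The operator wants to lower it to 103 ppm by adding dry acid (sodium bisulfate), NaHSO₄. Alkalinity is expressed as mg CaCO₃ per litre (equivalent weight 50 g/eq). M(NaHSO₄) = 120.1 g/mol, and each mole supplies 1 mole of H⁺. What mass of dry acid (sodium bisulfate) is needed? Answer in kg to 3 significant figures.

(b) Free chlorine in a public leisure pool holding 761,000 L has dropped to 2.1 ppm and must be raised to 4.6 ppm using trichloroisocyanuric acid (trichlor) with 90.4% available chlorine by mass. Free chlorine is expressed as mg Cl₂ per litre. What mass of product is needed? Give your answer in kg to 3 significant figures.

(a) 23.1 kg; (b) 2.10 kg

(a) Volume: 214 m³ = 214,000 L.
(a) Alkalinity to neutralize: (148 − 103) = 45 mg/L as CaCO₃ × 214,000 L = 9630 g as CaCO₃.
(a) Equivalents of H⁺ required: 9630 ÷ 50 g/eq = 192.6 eq = 192.6 mol NaHSO₄.
(a) Mass of NaHSO₄: 192.6 × 120.1 = 23,130 g.

(b) Chlorine deficit: 4.6 − 2.1 = 2.5 ppm = 2.5 mg/L as Cl₂.
(b) Cl₂ equivalent needed: 2.5 mg/L × 761,000 L = 1,902,000 mg = 1902 g.
(b) Product at 90.4% available chlorine: 1902 / 0.904 = 2105 g.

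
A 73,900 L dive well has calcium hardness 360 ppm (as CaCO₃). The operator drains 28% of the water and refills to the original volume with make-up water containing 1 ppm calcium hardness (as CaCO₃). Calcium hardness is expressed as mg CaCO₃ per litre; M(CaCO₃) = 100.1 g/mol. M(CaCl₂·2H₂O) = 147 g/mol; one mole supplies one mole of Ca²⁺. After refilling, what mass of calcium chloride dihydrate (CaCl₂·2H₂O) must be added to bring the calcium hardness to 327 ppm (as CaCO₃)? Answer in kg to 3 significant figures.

7.33 kg

After draining 28% and refilling: 360 × 0.72 + 1 × 0.28 = 259.48 ppm.
Deficit to target: 327 − 259.48 = 67.52 mg/L.
As CaCO₃: 67.52 mg/L × 73,900 L = 4990 g; ÷ 100.1 = 49.85 mol Ca²⁺.
Mass: 49.85 × 147 = 7328 g.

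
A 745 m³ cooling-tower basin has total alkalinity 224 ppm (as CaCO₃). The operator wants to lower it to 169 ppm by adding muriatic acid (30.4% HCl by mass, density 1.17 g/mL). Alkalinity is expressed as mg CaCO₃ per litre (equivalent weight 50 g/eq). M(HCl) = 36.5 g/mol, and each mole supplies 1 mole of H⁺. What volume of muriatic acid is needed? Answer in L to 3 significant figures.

84.1 L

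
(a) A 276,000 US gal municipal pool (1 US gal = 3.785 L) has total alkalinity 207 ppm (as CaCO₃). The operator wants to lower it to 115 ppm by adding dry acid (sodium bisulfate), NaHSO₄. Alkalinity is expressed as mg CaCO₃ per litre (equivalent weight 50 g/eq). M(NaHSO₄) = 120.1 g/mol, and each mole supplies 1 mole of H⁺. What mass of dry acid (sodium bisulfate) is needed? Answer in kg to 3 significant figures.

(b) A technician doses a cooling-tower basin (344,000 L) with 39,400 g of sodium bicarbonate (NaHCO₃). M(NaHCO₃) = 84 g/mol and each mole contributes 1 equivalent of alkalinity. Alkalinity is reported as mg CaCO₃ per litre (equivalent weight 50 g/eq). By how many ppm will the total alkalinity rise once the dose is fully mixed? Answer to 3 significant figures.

(a) 231 kg; (b) 68.2 ppm

(a) Volume: 276,000 US gal × 3.785 L/gal = 1,044,660 L.
(a) Alkalinity to neutralize: (207 − 115) = 92 mg/L as CaCO₃ × 1,044,660 L = 96,110 g as CaCO₃.
(a) Equivalents of H⁺ required: 96,110 ÷ 50 g/eq = 1922 eq = 1922 mol NaHSO₄.
(a) Mass of NaHSO₄: 1922 × 120.1 = 230,900 g.

(b) Moles of NaHCO₃: 39,400 g ÷ 84 g/mol = 469 mol → 469 eq of alkalinity.
(b) As CaCO₃: 469 eq × 50 g/eq = 23,450 g.
(b) Rise: 23,450 g / 344,000 L × 1000 = 68.18 mg/L.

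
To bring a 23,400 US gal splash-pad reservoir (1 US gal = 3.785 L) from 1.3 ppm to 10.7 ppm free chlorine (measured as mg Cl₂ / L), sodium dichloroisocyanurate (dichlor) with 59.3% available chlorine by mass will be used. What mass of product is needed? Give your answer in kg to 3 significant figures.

1.40 kg

Volume: 23,400 US gal × 3.785 L/gal = 88,569 L.
Chlorine deficit: 10.7 − 1.3 = 9.4 ppm = 9.4 mg/L as Cl₂.
Cl₂ equivalent needed: 9.4 mg/L × 88,569 L = 832,500 mg = 832.5 g.
Product at 59.3% available chlorine: 832.5 / 0.593 = 1404 g.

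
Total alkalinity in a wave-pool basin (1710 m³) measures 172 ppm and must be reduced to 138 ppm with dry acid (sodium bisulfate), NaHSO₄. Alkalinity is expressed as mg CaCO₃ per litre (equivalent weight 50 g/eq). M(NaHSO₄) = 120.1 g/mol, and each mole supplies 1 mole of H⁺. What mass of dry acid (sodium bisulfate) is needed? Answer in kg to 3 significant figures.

140 kg

Volume: 1710 m³ = 1,710,000 L.
Alkalinity to neutralize: (172 − 138) = 34 mg/L as CaCO₃ × 1,710,000 L = 58,140 g as CaCO₃.
Equivalents of H⁺ required: 58,140 ÷ 50 g/eq = 1163 eq = 1163 mol NaHSO₄.
Mass of NaHSO₄: 1163 × 120.1 = 139,700 g.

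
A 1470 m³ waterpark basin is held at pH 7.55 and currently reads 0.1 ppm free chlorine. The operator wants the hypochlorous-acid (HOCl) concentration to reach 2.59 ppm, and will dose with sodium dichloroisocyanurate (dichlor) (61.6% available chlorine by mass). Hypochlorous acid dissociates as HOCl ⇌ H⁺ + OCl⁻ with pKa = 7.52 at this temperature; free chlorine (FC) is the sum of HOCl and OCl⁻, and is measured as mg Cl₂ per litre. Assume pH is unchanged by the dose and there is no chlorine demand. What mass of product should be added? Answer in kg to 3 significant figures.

12.6 kg

Volume: 1470 m³ = 1,470,000 L.
[OCl⁻]/[HOCl] = 10^(pH − pKa) = 10^(7.55 − 7.52) = 1.072; fraction as HOCl = 1/(1 + 1.072) = 0.4827.
Free chlorine required for 2.59 ppm HOCl: 2.59 / 0.4827 = 5.365 ppm.
FC to add: 5.365 − 0.1 = 5.265 mg/L as Cl₂.
Cl₂ equivalent: 5.265 mg/L × 1,470,000 L = 7740 g.
Product at 61.6% available Cl: 7740 / 0.616 = 12,560 g.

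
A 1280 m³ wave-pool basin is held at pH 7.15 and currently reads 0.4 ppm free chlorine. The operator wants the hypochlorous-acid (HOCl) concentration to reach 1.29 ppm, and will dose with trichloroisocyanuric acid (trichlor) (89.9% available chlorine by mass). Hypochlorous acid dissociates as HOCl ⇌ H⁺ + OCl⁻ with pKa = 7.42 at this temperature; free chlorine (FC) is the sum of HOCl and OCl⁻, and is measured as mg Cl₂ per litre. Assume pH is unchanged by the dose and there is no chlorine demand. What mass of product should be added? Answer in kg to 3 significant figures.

Volume: 1280 m³ = 1,280,000 L.
[OCl⁻]/[HOCl] = 10^(pH − pKa) = 10^(7.15 − 7.42) = 0.537; fraction as HOCl = 1/(1 + 0.537) = 0.6506.
Free chlorine required for 1.29 ppm HOCl: 1.29 / 0.6506 = 1.983 ppm.
FC to add: 1.983 − 0.4 = 1.583 mg/L as Cl₂.
Cl₂ equivalent: 1.583 mg/L × 1,280,000 L = 2026 g.
Product at 89.9% available Cl: 2026 / 0.899 = 2254 g.

2.25 kg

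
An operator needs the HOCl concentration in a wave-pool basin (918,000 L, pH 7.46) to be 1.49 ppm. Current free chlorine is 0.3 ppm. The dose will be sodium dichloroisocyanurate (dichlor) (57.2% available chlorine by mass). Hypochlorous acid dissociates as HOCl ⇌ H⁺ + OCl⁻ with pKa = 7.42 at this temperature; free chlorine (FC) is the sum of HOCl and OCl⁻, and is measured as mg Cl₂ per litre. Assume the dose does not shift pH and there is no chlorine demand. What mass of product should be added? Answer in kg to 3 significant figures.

4.53 kg

[OCl⁻]/[HOCl] = 10^(pH − pKa) = 10^(7.46 − 7.42) = 1.096; fraction as HOCl = 1/(1 + 1.096) = 0.477.
Free chlorine required for 1.49 ppm HOCl: 1.49 / 0.477 = 3.124 ppm.
FC to add: 3.124 − 0.3 = 2.824 mg/L as Cl₂.
Cl₂ equivalent: 2.824 mg/L × 918,000 L = 2592 g.
Product at 57.2% available Cl: 2592 / 0.572 = 4532 g.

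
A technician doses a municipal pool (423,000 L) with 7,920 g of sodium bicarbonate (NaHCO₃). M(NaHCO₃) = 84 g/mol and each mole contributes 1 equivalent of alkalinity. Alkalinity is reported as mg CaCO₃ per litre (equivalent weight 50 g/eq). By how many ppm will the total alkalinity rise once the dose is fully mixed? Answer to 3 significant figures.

Moles of NaHCO₃: 7,920 g ÷ 84 g/mol = 94.29 mol → 94.29 eq of alkalinity.
As CaCO₃: 94.29 eq × 50 g/eq = 4714 g.
Rise: 4714 g / 423,000 L × 1000 = 11.14 mg/L.

11.1 ppm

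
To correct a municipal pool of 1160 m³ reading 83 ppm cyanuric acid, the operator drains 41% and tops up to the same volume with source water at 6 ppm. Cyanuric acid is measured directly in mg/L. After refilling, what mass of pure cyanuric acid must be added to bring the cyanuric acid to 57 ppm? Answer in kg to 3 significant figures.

Volume: 1160 m³ = 1,160,000 L.
After draining 41% and refilling: 83 × 0.59 + 6 × 0.41 = 51.43 ppm.
Deficit to target: 57 − 51.43 = 5.57 mg/L.
Mass: 5.57 mg/L × 1,160,000 L = 6461 g cyanuric acid.

6.46 kg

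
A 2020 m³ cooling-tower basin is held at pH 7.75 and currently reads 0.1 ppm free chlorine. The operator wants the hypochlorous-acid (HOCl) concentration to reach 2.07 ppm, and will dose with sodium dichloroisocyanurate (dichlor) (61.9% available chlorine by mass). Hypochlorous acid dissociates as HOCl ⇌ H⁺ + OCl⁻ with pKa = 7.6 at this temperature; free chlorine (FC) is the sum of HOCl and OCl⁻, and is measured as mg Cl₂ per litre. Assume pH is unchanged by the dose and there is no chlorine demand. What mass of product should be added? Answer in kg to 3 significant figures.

Volume: 2020 m³ = 2,020,000 L.
[OCl⁻]/[HOCl] = 10^(pH − pKa) = 10^(7.75 − 7.6) = 1.413; fraction as HOCl = 1/(1 + 1.413) = 0.4145.
Free chlorine required for 2.07 ppm HOCl: 2.07 / 0.4145 = 4.994 ppm.
FC to add: 4.994 − 0.1 = 4.894 mg/L as Cl₂.
Cl₂ equivalent: 4.894 mg/L × 2,020,000 L = 9886 g.
Product at 61.9% available Cl: 9886 / 0.619 = 15,970 g.

16.0 kg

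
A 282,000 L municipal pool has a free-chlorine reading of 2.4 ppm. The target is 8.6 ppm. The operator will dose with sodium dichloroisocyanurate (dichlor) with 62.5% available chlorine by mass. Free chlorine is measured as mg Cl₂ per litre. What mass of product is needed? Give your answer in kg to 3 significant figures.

2.80 kg

Chlorine deficit: 8.6 − 2.4 = 6.2 ppm = 6.2 mg/L as Cl₂.
Cl₂ equivalent needed: 6.2 mg/L × 282,000 L = 1,748,000 mg = 1748 g.
Product at 62.5% available chlorine: 1748 / 0.625 = 2797 g.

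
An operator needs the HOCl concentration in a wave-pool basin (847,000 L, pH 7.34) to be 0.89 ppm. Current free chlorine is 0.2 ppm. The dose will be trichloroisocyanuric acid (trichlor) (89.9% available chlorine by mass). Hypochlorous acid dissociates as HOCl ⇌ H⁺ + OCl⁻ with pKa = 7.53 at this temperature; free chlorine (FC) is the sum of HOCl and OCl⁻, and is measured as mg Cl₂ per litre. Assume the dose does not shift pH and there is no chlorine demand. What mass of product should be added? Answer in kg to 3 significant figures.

1.19 kg

[OCl⁻]/[HOCl] = 10^(pH − pKa) = 10^(7.34 − 7.53) = 0.6457; fraction as HOCl = 1/(1 + 0.6457) = 0.6077.
Free chlorine required for 0.89 ppm HOCl: 0.89 / 0.6077 = 1.465 ppm.
FC to add: 1.465 − 0.2 = 1.265 mg/L as Cl₂.
Cl₂ equivalent: 1.265 mg/L × 847,000 L = 1071 g.
Product at 89.9% available Cl: 1071 / 0.899 = 1191 g.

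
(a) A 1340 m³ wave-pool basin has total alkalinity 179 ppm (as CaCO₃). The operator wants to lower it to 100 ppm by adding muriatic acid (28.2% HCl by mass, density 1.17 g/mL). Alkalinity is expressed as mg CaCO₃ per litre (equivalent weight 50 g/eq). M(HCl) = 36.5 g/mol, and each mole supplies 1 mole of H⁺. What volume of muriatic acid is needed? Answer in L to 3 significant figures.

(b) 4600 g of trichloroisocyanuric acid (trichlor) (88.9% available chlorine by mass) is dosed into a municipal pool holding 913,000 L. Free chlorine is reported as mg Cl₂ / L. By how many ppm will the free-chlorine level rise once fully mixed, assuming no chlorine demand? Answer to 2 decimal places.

(a) 234 L; (b) 4.48 ppm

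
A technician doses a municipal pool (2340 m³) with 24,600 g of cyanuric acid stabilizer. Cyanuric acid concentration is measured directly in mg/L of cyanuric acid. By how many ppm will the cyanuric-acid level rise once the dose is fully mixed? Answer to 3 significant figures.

Volume: 2340 m³ = 2,340,000 L.
Rise: 24,600 g / 2,340,000 L × 1000 = 10.51 mg/L.

10.5 ppm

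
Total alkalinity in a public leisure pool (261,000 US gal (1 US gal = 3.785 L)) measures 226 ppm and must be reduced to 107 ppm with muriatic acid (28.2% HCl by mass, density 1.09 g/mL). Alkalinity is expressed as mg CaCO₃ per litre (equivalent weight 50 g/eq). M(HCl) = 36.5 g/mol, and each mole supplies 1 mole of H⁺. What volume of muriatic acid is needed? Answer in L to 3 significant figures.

Volume: 261,000 US gal × 3.785 L/gal = 987,885 L.
Alkalinity to neutralize: (226 − 107) = 119 mg/L as CaCO₃ × 987,885 L = 117,600 g as CaCO₃.
Equivalents of H⁺ required: 117,600 ÷ 50 g/eq = 2351 eq = 2351 mol HCl.
Mass of HCl: 2351 × 36.5 = 85,820 g.
Mass of 28.2% solution: 85,820 / 0.282 = 304,300 g.
Volume: 304,300 g ÷ 1.09 g/mL = 279,200 mL.

279 L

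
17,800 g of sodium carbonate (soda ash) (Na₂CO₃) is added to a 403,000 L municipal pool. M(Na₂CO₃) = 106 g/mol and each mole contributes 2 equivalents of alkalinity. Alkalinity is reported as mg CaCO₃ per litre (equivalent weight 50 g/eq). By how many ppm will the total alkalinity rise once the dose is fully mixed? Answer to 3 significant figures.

41.7 ppm

Moles of Na₂CO₃: 17,800 g ÷ 106 g/mol = 167.9 mol → 335.8 eq of alkalinity.
As CaCO₃: 335.8 eq × 50 g/eq = 16,790 g.
Rise: 16,790 g / 403,000 L × 1000 = 41.67 mg/L.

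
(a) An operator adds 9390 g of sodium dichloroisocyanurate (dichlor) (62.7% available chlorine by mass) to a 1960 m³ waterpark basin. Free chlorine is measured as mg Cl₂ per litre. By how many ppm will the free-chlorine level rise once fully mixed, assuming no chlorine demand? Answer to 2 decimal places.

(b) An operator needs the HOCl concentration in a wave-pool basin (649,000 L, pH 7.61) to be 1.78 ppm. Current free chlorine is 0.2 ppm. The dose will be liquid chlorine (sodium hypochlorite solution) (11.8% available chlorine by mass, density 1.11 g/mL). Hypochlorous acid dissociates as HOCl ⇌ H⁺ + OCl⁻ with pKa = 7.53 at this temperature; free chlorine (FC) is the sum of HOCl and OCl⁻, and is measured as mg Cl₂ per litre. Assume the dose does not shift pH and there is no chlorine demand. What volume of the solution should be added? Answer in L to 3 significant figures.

(a) Volume: 1960 m³ = 1,960,000 L.
(a) Available chlorine delivered: 9390 g × 0.627 = 5888 g as Cl₂.
(a) Concentration rise: 5888 g / 1,960,000 L = 3.004 mg/L = 3.00 ppm.

(b) [OCl⁻]/[HOCl] = 10^(pH − pKa) = 10^(7.61 − 7.53) = 1.202; fraction as HOCl = 1/(1 + 1.202) = 0.4541.
(b) Free chlorine required for 1.78 ppm HOCl: 1.78 / 0.4541 = 3.92 ppm.
(b) FC to add: 3.92 − 0.2 = 3.72 mg/L as Cl₂.
(b) Cl₂ equivalent: 3.72 mg/L × 649,000 L = 2414 g.
(b) Product at 11.8% available Cl: 2414 / 0.118 = 20,460 g.
(b) Volume: 20,460 g ÷ 1.11 g/mL = 18,430 mL.

(a) 3.00 ppm; (b) 18.4 L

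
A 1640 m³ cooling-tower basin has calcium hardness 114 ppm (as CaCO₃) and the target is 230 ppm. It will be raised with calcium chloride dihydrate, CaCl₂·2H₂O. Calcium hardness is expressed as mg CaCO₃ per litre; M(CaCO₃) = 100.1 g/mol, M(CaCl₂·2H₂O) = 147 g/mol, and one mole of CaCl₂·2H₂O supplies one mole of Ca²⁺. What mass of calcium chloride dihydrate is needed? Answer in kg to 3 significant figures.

279 kg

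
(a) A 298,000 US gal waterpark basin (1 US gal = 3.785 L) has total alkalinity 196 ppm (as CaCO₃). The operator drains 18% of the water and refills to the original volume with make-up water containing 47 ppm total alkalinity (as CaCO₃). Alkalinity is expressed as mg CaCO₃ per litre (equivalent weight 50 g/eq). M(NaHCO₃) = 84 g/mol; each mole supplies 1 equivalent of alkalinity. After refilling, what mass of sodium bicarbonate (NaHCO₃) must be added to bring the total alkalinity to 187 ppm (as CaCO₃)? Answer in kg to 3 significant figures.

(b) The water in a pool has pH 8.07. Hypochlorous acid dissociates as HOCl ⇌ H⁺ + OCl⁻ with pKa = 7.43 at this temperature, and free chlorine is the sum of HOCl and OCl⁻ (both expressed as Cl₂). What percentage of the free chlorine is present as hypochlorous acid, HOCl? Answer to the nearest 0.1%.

(a) Volume: 298,000 US gal × 3.785 L/gal = 1,127,930 L.
(a) After draining 18% and refilling: 196 × 0.82 + 47 × 0.18 = 169.18 ppm.
(a) Deficit to target: 187 − 169.18 = 17.82 mg/L.
(a) As CaCO₃: 17.82 mg/L × 1,127,930 L = 20,100 g; ÷ 50 g/eq ÷ 1 = 402 mol NaHCO₃.
(a) Mass: 402 × 84 = 33,770 g.

(b) [OCl⁻]/[HOCl] = 10^(pH − pKa) = 10^(8.07 − 7.43) = 10^0.64 = 4.365.
(b) Fraction as HOCl = 1 / (1 + 4.365) = 0.1864.

(a) 33.8 kg; (b) 18.6%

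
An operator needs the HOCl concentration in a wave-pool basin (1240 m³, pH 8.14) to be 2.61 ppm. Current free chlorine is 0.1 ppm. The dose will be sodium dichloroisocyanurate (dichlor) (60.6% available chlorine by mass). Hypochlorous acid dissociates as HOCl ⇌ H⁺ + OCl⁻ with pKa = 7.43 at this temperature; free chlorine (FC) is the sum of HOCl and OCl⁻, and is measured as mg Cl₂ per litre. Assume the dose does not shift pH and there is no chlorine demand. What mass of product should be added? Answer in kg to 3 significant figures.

Volume: 1240 m³ = 1,240,000 L.
[OCl⁻]/[HOCl] = 10^(pH − pKa) = 10^(8.14 − 7.43) = 5.129; fraction as HOCl = 1/(1 + 5.129) = 0.1632.
Free chlorine required for 2.61 ppm HOCl: 2.61 / 0.1632 = 16 ppm.
FC to add: 16 − 0.1 = 15.9 mg/L as Cl₂.
Cl₂ equivalent: 15.9 mg/L × 1,240,000 L = 19,710 g.
Product at 60.6% available Cl: 19,710 / 0.606 = 32,530 g.

32.5 kg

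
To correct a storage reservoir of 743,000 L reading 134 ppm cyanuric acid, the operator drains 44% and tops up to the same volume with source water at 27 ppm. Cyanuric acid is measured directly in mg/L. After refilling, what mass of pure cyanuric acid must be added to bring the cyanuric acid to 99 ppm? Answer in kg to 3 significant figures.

8.98 kg

After draining 44% and refilling: 134 × 0.56 + 27 × 0.44 = 86.92 ppm.
Deficit to target: 99 − 86.92 = 12.08 mg/L.
Mass: 12.08 mg/L × 743,000 L = 8975 g cyanuric acid.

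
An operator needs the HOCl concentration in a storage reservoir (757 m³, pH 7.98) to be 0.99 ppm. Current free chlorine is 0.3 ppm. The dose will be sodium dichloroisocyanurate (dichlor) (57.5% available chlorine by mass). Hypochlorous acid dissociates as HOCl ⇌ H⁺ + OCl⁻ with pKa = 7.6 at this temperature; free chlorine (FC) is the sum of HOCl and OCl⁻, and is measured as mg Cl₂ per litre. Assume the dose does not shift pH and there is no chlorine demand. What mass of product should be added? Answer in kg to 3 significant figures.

4.03 kg

Volume: 757 m³ = 757,000 L.
[OCl⁻]/[HOCl] = 10^(pH − pKa) = 10^(7.98 − 7.6) = 2.399; fraction as HOCl = 1/(1 + 2.399) = 0.2942.
Free chlorine required for 0.99 ppm HOCl: 0.99 / 0.2942 = 3.365 ppm.
FC to add: 3.365 − 0.3 = 3.065 mg/L as Cl₂.
Cl₂ equivalent: 3.065 mg/L × 757,000 L = 2320 g.
Product at 57.5% available Cl: 2320 / 0.575 = 4035 g.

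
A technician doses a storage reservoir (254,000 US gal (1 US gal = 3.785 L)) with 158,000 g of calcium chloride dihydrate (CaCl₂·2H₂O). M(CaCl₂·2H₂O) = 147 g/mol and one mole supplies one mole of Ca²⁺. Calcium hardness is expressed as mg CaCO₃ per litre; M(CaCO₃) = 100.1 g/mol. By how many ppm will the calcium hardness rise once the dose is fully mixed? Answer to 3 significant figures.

112 ppm

Volume: 254,000 US gal × 3.785 L/gal = 961,390 L.
Moles of Ca²⁺: 158,000 g ÷ 147 g/mol = 1075 mol.
As CaCO₃: 1075 mol × 100.1 g/mol = 107,600 g.
Rise: 107,600 g / 961,390 L × 1000 = 111.9 mg/L.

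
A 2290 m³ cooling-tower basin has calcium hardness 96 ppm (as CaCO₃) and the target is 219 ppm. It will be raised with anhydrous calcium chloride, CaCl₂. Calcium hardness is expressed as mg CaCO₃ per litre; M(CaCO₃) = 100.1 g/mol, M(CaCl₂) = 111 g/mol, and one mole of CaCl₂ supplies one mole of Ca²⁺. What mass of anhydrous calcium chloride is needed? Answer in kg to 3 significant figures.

312 kg

Volume: 2290 m³ = 2,290,000 L.
Hardness to add: (219 − 96) = 123 mg/L as CaCO₃ × 2,290,000 L = 281,700 g as CaCO₃.
Moles of Ca²⁺ (1 mol Ca²⁺ ≡ 1 mol CaCO₃): 281,700 / 100.1 g/mol = 2814 mol.
Mass of CaCl₂: 2814 × 111 = 312,300 g.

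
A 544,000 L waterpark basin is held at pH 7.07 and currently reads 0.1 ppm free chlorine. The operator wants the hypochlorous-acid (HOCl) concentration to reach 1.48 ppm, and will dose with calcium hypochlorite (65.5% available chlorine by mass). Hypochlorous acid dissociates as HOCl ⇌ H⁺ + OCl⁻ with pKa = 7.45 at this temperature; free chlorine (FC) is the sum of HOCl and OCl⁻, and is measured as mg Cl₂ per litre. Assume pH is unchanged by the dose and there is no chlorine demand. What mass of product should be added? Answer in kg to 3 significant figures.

1.66 kg

[OCl⁻]/[HOCl] = 10^(pH − pKa) = 10^(7.07 − 7.45) = 0.4169; fraction as HOCl = 1/(1 + 0.4169) = 0.7058.
Free chlorine required for 1.48 ppm HOCl: 1.48 / 0.7058 = 2.097 ppm.
FC to add: 2.097 − 0.1 = 1.997 mg/L as Cl₂.
Cl₂ equivalent: 1.997 mg/L × 544,000 L = 1086 g.
Product at 65.5% available Cl: 1086 / 0.655 = 1659 g.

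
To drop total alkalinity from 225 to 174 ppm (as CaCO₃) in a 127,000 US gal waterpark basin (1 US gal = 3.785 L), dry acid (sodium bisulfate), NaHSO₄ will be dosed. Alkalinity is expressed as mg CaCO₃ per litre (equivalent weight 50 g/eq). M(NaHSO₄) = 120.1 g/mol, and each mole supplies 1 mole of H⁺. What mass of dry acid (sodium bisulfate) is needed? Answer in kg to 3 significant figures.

Volume: 127,000 US gal × 3.785 L/gal = 480,695 L.
Alkalinity to neutralize: (225 − 174) = 51 mg/L as CaCO₃ × 480,695 L = 24,520 g as CaCO₃.
Equivalents of H⁺ required: 24,520 ÷ 50 g/eq = 490.3 eq = 490.3 mol NaHSO₄.
Mass of NaHSO₄: 490.3 × 120.1 = 58,890 g.

58.9 kg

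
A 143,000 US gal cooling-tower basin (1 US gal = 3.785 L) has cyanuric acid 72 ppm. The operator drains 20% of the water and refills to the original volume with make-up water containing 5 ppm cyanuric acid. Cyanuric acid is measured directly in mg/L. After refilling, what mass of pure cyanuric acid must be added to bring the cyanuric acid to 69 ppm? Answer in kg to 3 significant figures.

Volume: 143,000 US gal × 3.785 L/gal = 541,255 L.
After draining 20% and refilling: 72 × 0.80 + 5 × 0.20 = 58.6 ppm.
Deficit to target: 69 − 58.6 = 10.4 mg/L.
Mass: 10.4 mg/L × 541,255 L = 5629 g cyanuric acid.

5.63 kg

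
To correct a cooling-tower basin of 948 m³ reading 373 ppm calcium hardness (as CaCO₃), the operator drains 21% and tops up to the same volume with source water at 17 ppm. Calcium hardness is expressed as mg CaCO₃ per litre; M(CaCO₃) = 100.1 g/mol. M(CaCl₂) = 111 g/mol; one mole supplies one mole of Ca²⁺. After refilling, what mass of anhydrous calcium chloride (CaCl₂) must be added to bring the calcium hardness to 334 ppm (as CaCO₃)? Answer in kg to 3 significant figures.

37.6 kg

Volume: 948 m³ = 948,000 L.
After draining 21% and refilling: 373 × 0.79 + 17 × 0.21 = 298.24 ppm.
Deficit to target: 334 − 298.24 = 35.76 mg/L.
As CaCO₃: 35.76 mg/L × 948,000 L = 33,900 g; ÷ 100.1 = 338.7 mol Ca²⁺.
Mass: 338.7 × 111 = 37,590 g.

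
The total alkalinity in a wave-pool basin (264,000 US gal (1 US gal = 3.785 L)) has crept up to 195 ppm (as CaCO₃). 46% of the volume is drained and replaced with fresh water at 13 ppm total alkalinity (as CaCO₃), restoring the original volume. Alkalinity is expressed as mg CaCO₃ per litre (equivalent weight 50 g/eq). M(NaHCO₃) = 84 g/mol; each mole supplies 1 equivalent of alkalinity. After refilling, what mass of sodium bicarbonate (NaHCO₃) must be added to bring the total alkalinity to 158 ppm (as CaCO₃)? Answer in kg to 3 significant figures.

Volume: 264,000 US gal × 3.785 L/gal = 999,240 L.
After draining 46% and refilling: 195 × 0.54 + 13 × 0.46 = 111.28 ppm.
Deficit to target: 158 − 111.28 = 46.72 mg/L.
As CaCO₃: 46.72 mg/L × 999,240 L = 46,680 g; ÷ 50 g/eq ÷ 1 = 933.7 mol NaHCO₃.
Mass: 933.7 × 84 = 78,430 g.

78.4 kg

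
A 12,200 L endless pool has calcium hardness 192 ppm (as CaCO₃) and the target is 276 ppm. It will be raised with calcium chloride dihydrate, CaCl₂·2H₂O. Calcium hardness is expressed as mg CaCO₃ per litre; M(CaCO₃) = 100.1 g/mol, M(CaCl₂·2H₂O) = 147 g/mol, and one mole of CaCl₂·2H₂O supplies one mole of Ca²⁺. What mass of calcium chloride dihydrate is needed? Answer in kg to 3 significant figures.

Hardness to add: (276 − 192) = 84 mg/L as CaCO₃ × 12,200 L = 1025 g as CaCO₃.
Moles of Ca²⁺ (1 mol Ca²⁺ ≡ 1 mol CaCO₃): 1025 / 100.1 g/mol = 10.24 mol.
Mass of CaCl₂·2H₂O: 10.24 × 147 = 1505 g.

1.50 kg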